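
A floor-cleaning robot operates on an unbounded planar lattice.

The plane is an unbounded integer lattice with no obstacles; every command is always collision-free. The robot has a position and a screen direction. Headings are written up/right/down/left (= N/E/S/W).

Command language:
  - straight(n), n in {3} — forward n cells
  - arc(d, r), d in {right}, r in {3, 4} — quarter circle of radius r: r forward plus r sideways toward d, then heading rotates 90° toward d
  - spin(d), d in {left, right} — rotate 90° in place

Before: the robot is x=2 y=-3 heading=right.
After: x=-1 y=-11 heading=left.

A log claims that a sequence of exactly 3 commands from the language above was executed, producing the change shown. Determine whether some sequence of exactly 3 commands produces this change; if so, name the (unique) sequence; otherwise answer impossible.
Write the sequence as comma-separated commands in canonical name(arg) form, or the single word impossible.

arc(right, 4), arc(right, 4), straight(3)

key: running straight(3) before arc(right, 4) would end elsewhere — order is forced
start: x=2 y=-3 heading=right
[1] after arc(right, 4): x=6 y=-7 heading=down
[2] after arc(right, 4): x=2 y=-11 heading=left
[3] after straight(3): x=-1 y=-11 heading=left
uniquely the one of 125 3-step routes that fits.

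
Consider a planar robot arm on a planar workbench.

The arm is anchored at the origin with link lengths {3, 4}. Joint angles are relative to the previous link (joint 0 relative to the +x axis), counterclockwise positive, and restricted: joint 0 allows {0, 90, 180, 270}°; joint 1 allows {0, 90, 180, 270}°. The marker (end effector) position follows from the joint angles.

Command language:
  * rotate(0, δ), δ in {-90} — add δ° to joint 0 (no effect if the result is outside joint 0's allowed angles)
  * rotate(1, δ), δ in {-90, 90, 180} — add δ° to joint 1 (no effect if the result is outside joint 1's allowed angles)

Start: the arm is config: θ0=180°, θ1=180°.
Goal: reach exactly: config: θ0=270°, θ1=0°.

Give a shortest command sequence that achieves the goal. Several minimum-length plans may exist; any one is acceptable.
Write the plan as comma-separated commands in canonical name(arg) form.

start: config: θ0=180°, θ1=180°
1. rotate(1, 180) → config: θ0=180°, θ1=0°
2. rotate(0, -90) → config: θ0=90°, θ1=0°
3. rotate(0, -90) → config: θ0=0°, θ1=0°
4. rotate(0, -90) → config: θ0=270°, θ1=0°
shorter routes all fall short; 4 is best.

rotate(1, 180), rotate(0, -90), rotate(0, -90), rotate(0, -90)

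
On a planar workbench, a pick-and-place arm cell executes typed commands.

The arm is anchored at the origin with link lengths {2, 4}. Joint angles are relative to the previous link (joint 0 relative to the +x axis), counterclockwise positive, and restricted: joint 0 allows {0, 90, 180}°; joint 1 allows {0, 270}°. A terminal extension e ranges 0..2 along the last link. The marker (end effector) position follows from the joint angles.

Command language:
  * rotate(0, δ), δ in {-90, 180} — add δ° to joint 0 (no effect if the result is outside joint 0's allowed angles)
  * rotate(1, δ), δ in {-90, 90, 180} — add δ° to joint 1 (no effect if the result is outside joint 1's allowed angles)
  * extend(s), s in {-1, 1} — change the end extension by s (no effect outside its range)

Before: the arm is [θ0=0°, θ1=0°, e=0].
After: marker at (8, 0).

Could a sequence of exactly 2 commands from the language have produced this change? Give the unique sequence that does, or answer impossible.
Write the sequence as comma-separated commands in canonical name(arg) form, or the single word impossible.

extend(1), extend(1)

initial: [θ0=0°, θ1=0°, e=0]
1. extend(1) → [θ0=0°, θ1=0°, e=1]
2. extend(1) → [θ0=0°, θ1=0°, e=2]
no other 2-command option fits: unique.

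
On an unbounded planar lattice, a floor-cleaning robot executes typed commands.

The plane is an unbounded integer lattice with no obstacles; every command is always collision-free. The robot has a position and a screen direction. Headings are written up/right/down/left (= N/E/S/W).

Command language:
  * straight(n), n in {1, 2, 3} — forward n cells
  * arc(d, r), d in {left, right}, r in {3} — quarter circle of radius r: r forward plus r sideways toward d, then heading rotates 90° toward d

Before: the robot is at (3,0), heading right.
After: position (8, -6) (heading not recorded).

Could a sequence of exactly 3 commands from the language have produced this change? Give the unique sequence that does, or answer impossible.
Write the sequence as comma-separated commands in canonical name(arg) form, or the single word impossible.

key: running straight(3) before straight(2) would end elsewhere — order is forced
begin: at (3,0), heading right
t=1 straight(2) ⇒ at (5,0), heading right
t=2 arc(right, 3) ⇒ at (8,-3), heading down
t=3 straight(3) ⇒ at (8,-6), heading down
no other 3-command option fits: unique.

straight(2), arc(right, 3), straight(3)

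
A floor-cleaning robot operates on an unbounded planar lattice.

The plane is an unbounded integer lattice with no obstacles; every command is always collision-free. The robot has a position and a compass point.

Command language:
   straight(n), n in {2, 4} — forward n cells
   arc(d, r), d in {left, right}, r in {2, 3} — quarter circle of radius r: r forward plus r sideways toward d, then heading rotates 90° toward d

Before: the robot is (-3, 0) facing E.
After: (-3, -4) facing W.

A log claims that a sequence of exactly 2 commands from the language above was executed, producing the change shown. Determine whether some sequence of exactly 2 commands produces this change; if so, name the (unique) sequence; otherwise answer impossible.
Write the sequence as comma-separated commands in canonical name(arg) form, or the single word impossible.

key: cell and facing (now W) both changed — the 2 commands mix motion and turning
begin: (-3, 0) facing E
[1] after arc(right, 2): (-1, -2) facing S
[2] after arc(right, 2): (-3, -4) facing W
no other 2-command option fits: unique.

arc(right, 2), arc(right, 2)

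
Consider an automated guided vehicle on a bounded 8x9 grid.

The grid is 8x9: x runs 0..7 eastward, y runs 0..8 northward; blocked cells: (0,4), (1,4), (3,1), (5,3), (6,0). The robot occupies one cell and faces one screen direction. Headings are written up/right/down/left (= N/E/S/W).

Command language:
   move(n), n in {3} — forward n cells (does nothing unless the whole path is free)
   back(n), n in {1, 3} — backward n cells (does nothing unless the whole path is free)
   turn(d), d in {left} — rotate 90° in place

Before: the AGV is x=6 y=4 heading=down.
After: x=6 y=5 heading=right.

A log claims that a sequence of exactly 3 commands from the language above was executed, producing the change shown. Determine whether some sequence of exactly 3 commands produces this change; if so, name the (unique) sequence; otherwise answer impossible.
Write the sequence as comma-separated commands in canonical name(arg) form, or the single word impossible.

back(1), turn(left), move(3)

key: running move(3) before back(1) would end elsewhere — order is forced
begin: x=6 y=4 heading=down
[1] after back(1): x=6 y=5 heading=down
[2] after turn(left): x=6 y=5 heading=right
[3] after move(3): x=6 y=5 heading=right
all 64 alternatives checked — unique.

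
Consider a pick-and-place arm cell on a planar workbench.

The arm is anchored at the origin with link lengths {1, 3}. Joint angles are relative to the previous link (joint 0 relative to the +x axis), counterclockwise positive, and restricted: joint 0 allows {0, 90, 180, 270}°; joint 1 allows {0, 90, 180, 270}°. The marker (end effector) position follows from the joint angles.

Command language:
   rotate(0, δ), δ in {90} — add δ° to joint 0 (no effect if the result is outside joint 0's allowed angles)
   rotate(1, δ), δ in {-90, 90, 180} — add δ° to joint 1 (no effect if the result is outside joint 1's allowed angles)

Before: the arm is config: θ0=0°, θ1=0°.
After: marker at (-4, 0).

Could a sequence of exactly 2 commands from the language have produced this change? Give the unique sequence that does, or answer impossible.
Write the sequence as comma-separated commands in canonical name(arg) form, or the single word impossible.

initial: config: θ0=0°, θ1=0°
[1] after rotate(0, 90): config: θ0=90°, θ1=0°
[2] after rotate(0, 90): config: θ0=180°, θ1=0°
no other 2-command option fits: unique.

rotate(0, 90), rotate(0, 90)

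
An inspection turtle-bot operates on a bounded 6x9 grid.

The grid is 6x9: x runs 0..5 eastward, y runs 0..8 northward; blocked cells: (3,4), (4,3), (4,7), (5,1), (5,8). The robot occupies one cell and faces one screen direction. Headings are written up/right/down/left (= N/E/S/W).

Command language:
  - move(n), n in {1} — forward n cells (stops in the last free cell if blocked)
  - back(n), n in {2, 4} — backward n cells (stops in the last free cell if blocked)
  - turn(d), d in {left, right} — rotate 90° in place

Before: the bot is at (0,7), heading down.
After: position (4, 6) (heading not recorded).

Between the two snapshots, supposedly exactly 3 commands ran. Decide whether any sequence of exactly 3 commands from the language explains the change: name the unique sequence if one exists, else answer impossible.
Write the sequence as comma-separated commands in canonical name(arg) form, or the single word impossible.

key: order matters: swapping move(1) and back(4) lands elsewhere
start: at (0,7), heading down
step 1 (move(1)): at (0,6), heading down
step 2 (turn(right)): at (0,6), heading left
step 3 (back(4)): at (4,6), heading left
no rival 3-sequence matches.

move(1), turn(right), back(4)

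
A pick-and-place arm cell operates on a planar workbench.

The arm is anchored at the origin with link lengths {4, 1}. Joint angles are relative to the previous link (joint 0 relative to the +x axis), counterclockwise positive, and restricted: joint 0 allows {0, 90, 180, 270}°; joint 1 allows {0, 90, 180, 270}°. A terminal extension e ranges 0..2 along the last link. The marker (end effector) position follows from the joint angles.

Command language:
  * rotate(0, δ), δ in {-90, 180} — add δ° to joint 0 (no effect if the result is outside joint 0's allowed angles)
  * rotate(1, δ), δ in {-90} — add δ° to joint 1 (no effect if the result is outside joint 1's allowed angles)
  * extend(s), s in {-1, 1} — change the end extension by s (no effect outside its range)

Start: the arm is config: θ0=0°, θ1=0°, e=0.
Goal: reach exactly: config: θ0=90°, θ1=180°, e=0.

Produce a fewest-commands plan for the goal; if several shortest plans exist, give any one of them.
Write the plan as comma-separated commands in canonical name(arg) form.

from: config: θ0=0°, θ1=0°, e=0
step 1 (rotate(0, 180)): config: θ0=180°, θ1=0°, e=0
step 2 (rotate(0, -90)): config: θ0=90°, θ1=0°, e=0
step 3 (rotate(1, -90)): config: θ0=90°, θ1=270°, e=0
step 4 (rotate(1, -90)): config: θ0=90°, θ1=180°, e=0
minimal: 4 command(s), checked below 4.

rotate(0, 180), rotate(0, -90), rotate(1, -90), rotate(1, -90)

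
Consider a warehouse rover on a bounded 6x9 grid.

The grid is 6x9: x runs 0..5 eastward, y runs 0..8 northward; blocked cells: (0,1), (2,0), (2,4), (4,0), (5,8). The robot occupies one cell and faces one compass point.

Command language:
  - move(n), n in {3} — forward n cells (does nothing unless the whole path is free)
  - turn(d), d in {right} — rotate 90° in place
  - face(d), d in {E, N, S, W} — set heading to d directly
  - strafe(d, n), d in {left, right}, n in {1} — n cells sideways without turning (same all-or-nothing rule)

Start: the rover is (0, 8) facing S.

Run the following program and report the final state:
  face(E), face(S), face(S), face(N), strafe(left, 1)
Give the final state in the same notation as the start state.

from: (0, 8) facing S
step 1 (face(E)): (0, 8) facing E
step 2 (face(S)): (0, 8) facing S
step 3 (face(S)): (0, 8) facing S
step 4 (face(N)): (0, 8) facing N
step 5 (strafe(left, 1)): (0, 8) facing N

(0, 8) facing N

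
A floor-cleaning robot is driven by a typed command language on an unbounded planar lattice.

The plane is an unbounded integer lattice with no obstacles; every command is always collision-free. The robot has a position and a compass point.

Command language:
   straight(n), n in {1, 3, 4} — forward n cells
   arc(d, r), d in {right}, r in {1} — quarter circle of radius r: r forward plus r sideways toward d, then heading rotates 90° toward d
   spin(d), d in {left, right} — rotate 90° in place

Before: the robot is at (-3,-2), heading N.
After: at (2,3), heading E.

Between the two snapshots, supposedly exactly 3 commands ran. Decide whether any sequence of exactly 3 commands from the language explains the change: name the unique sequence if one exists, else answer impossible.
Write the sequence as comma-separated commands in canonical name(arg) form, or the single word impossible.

key: position moved to (2,3) AND the heading swung to E — translation plus rotation needed
initial: at (-3,-2), heading N
t=1 straight(4) ⇒ at (-3,2), heading N
t=2 arc(right, 1) ⇒ at (-2,3), heading E
t=3 straight(4) ⇒ at (2,3), heading E
uniquely the one of 216 3-step routes that fits.

straight(4), arc(right, 1), straight(4)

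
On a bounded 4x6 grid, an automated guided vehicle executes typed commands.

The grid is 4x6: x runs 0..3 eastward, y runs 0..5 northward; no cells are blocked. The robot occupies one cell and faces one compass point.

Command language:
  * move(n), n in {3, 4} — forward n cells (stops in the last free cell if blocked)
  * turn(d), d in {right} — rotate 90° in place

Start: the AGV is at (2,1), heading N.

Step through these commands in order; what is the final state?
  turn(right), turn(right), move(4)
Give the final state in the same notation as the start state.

at (2,0), heading S

start: at (2,1), heading N
step 1 (turn(right)): at (2,1), heading E
step 2 (turn(right)): at (2,1), heading S
step 3 (move(4)): at (2,0), heading S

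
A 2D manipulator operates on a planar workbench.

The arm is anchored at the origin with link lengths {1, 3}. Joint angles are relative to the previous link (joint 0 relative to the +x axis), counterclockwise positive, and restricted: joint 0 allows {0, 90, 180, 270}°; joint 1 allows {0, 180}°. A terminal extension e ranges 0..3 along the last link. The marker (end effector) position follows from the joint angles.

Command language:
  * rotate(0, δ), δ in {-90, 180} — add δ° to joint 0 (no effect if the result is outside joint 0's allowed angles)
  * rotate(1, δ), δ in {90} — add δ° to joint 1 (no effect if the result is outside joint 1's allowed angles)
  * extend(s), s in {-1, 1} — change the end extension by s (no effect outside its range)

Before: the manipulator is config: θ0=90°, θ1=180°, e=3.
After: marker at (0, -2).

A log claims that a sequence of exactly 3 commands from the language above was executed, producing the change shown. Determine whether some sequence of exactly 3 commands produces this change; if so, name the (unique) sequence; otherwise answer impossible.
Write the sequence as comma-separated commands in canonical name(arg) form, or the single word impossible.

extend(-1), extend(-1), extend(-1)

from: config: θ0=90°, θ1=180°, e=3
[1] after extend(-1): config: θ0=90°, θ1=180°, e=2
[2] after extend(-1): config: θ0=90°, θ1=180°, e=1
[3] after extend(-1): config: θ0=90°, θ1=180°, e=0
uniquely the one of 125 3-step routes that fits.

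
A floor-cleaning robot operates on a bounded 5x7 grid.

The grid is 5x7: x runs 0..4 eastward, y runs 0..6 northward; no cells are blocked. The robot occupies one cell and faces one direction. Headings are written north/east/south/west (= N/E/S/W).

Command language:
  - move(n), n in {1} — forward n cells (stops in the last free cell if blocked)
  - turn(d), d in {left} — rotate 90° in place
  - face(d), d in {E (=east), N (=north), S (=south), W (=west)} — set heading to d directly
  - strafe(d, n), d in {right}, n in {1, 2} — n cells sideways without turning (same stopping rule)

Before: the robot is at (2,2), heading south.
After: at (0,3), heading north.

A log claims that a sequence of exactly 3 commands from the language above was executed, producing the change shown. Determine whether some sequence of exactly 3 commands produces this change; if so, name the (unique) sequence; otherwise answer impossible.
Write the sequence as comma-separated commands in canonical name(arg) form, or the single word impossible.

strafe(right, 2), face(N), move(1)

key: position moved to (0,3) AND the heading swung to N — translation plus rotation needed
t0: at (2,2), heading south
t=1 strafe(right, 2) ⇒ at (0,2), heading south
t=2 face(N) ⇒ at (0,2), heading north
t=3 move(1) ⇒ at (0,3), heading north
no rival 3-sequence matches.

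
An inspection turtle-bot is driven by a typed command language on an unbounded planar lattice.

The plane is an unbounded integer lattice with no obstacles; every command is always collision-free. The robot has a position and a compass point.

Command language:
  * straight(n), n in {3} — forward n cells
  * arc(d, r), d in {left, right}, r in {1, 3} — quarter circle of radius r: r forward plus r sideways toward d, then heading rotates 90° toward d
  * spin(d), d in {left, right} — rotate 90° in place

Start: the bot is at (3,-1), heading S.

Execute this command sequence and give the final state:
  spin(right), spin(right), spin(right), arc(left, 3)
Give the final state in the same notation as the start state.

at (6,2), heading N

start: at (3,-1), heading S
1. spin(right) → at (3,-1), heading W
2. spin(right) → at (3,-1), heading N
3. spin(right) → at (3,-1), heading E
4. arc(left, 3) → at (6,2), heading N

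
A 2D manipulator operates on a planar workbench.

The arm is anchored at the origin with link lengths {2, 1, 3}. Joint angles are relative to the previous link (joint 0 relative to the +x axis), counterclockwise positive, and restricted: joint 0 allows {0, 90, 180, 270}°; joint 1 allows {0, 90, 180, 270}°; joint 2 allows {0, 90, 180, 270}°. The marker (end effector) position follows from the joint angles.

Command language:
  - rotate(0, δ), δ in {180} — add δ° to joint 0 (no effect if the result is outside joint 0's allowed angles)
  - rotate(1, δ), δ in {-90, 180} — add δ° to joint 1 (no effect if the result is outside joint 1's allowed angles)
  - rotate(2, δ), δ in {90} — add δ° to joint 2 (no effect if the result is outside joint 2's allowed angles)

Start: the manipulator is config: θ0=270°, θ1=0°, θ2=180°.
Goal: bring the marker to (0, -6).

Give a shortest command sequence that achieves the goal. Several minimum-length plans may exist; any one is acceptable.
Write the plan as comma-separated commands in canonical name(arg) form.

t0: config: θ0=270°, θ1=0°, θ2=180°
[1] after rotate(2, 90): config: θ0=270°, θ1=0°, θ2=270°
[2] after rotate(2, 90): config: θ0=270°, θ1=0°, θ2=0°
no 1-step plan works, so 2 is optimal.

rotate(2, 90), rotate(2, 90)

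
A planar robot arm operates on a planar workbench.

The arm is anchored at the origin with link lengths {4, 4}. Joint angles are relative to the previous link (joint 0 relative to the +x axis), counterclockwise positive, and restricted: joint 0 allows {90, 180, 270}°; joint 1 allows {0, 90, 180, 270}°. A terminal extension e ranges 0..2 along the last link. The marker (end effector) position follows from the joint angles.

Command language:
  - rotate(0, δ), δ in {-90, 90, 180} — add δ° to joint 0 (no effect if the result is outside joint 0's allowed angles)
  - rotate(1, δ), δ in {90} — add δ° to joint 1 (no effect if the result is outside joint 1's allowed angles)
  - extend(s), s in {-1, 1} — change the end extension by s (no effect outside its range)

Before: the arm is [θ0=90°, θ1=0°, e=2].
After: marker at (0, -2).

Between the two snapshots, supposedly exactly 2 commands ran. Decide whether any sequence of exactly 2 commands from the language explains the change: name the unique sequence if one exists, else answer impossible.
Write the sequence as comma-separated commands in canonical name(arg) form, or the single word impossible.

from: [θ0=90°, θ1=0°, e=2]
[1] after rotate(1, 90): [θ0=90°, θ1=90°, e=2]
[2] after rotate(1, 90): [θ0=90°, θ1=180°, e=2]
no rival 2-sequence matches.

rotate(1, 90), rotate(1, 90)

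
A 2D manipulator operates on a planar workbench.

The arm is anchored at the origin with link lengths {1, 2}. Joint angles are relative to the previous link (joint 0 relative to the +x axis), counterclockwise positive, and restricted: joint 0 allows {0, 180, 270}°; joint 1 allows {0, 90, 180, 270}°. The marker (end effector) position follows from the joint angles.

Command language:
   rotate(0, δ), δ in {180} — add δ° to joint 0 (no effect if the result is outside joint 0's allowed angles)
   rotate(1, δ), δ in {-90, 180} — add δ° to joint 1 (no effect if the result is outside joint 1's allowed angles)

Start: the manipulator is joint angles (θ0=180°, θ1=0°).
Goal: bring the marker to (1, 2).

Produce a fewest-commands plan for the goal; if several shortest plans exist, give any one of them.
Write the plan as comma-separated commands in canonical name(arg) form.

rotate(0, 180), rotate(1, -90), rotate(1, 180)

begin: joint angles (θ0=180°, θ1=0°)
1. rotate(0, 180) → joint angles (θ0=0°, θ1=0°)
2. rotate(1, -90) → joint angles (θ0=0°, θ1=270°)
3. rotate(1, 180) → joint angles (θ0=0°, θ1=90°)
minimal: 3 command(s), checked below 3.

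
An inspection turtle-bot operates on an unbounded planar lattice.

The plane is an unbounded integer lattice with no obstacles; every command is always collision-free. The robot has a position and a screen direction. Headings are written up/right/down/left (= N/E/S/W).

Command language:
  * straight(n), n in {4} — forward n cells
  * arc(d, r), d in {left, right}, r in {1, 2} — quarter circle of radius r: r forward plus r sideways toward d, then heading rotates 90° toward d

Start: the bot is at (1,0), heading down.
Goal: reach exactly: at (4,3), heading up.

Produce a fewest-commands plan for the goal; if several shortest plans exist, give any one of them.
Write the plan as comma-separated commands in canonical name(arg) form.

from: at (1,0), heading down
step 1 (arc(left, 2)): at (3,-2), heading right
step 2 (arc(left, 1)): at (4,-1), heading up
step 3 (straight(4)): at (4,3), heading up
nothing shorter than 3 reaches the goal.

arc(left, 2), arc(left, 1), straight(4)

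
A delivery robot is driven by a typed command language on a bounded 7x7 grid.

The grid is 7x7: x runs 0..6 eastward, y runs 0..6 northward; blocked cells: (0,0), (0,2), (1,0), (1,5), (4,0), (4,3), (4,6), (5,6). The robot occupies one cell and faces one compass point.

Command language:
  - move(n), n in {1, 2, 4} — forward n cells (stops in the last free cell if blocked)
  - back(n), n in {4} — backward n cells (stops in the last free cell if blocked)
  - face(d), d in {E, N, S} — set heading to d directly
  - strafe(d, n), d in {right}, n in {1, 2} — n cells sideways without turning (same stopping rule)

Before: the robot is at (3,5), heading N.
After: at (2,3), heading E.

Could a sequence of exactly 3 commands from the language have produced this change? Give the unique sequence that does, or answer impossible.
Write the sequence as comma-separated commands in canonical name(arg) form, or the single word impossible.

key: cell and facing (now E) both changed — the 3 commands mix motion and turning
initial: at (3,5), heading N
step 1 (face(E)): at (3,5), heading E
step 2 (back(4)): at (2,5), heading E
step 3 (strafe(right, 2)): at (2,3), heading E
all 729 alternatives checked — unique.

face(E), back(4), strafe(right, 2)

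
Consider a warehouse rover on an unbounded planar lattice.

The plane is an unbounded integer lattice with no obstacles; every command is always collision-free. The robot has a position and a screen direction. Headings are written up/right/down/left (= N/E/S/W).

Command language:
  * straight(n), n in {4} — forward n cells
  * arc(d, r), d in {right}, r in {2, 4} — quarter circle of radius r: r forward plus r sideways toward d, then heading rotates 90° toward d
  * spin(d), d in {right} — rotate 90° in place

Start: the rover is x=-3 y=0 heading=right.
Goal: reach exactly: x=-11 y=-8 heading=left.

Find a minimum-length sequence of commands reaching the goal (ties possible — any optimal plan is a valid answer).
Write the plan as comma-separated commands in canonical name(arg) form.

begin: x=-3 y=0 heading=right
[1] after spin(right): x=-3 y=0 heading=down
[2] after straight(4): x=-3 y=-4 heading=down
[3] after arc(right, 4): x=-7 y=-8 heading=left
[4] after straight(4): x=-11 y=-8 heading=left
shorter routes all fall short; 4 is best.

spin(right), straight(4), arc(right, 4), straight(4)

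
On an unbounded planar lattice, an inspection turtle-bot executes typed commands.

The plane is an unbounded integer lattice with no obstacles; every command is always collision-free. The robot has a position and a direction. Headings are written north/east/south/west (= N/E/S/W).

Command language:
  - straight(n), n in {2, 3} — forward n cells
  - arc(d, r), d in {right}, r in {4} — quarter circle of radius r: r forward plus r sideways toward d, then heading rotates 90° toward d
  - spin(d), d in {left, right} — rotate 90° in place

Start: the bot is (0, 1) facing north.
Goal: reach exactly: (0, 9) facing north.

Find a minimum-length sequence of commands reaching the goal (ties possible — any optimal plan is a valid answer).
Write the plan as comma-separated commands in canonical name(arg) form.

straight(2), straight(3), straight(3)

begin: (0, 1) facing north
step 1 (straight(2)): (0, 3) facing north
step 2 (straight(3)): (0, 6) facing north
step 3 (straight(3)): (0, 9) facing north
nothing shorter than 3 reaches the goal.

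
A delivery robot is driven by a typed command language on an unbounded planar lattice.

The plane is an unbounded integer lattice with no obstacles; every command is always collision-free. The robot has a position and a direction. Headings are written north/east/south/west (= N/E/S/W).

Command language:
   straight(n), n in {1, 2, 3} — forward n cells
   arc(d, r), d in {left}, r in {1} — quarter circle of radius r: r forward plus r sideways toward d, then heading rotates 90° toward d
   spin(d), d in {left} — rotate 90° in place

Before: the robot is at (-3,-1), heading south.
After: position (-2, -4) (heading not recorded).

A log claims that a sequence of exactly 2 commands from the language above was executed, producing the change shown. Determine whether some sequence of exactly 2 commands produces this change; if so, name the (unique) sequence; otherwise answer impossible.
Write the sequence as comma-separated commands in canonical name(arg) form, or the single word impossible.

key: running arc(left, 1) before straight(2) would end elsewhere — order is forced
from: at (-3,-1), heading south
step 1 (straight(2)): at (-3,-3), heading south
step 2 (arc(left, 1)): at (-2,-4), heading east
no other 2-command option fits: unique.

straight(2), arc(left, 1)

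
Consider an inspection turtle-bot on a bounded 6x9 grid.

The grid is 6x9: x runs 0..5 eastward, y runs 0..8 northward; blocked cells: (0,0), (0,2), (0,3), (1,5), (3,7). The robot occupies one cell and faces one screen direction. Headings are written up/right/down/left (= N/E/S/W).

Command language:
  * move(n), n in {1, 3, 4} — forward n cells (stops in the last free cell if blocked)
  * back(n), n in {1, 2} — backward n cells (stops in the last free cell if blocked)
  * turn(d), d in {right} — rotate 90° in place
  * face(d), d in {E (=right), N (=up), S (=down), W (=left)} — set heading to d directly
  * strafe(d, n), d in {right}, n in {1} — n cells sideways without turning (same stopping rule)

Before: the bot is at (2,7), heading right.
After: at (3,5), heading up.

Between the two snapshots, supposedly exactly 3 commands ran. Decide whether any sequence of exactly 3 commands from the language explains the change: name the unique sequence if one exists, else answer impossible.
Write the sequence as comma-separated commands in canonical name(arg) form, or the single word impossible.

face(N), back(2), strafe(right, 1)

key: position moved to (3,5) AND the heading swung to N — translation plus rotation needed
start: at (2,7), heading right
1. face(N) → at (2,7), heading up
2. back(2) → at (2,5), heading up
3. strafe(right, 1) → at (3,5), heading up
all 1331 alternatives checked — unique.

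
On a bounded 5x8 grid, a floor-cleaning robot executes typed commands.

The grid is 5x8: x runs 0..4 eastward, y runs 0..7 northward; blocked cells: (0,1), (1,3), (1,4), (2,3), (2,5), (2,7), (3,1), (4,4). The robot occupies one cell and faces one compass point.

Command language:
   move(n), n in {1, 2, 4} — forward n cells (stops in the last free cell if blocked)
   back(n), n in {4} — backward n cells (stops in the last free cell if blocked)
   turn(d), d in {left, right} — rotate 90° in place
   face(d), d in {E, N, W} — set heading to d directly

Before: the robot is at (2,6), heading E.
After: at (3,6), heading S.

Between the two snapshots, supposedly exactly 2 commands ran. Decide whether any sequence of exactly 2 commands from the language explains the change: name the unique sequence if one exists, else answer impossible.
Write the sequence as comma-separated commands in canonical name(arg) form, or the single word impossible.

key: running turn(right) before move(1) would end elsewhere — order is forced
start: at (2,6), heading E
[1] after move(1): at (3,6), heading E
[2] after turn(right): at (3,6), heading S
no other 2-command option fits: unique.

move(1), turn(right)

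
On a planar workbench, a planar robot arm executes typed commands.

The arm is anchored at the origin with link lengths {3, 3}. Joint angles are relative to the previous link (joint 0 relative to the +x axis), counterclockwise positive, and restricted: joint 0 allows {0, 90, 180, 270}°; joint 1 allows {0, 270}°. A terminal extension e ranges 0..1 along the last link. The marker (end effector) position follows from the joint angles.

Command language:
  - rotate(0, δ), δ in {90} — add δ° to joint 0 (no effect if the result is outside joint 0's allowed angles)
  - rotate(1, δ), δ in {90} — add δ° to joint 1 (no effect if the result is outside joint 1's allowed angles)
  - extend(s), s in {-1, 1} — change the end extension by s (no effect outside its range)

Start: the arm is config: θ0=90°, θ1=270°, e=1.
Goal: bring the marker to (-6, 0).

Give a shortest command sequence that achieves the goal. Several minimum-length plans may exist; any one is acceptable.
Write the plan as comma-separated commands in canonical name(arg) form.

extend(-1), rotate(1, 90), rotate(0, 90)

t0: config: θ0=90°, θ1=270°, e=1
1. extend(-1) → config: θ0=90°, θ1=270°, e=0
2. rotate(1, 90) → config: θ0=90°, θ1=0°, e=0
3. rotate(0, 90) → config: θ0=180°, θ1=0°, e=0
shorter routes all fall short; 3 is best.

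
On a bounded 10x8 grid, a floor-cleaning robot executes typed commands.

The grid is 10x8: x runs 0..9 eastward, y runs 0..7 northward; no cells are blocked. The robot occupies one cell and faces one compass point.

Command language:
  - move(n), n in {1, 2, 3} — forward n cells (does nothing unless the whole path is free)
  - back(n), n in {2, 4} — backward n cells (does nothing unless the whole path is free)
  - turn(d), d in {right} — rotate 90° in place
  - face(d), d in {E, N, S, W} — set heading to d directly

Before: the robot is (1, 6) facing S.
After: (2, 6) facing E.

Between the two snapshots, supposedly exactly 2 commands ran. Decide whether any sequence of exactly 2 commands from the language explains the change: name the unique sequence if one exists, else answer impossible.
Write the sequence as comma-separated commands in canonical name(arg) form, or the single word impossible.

face(E), move(1)

key: running move(1) before face(E) would end elsewhere — order is forced
initial: (1, 6) facing S
[1] after face(E): (1, 6) facing E
[2] after move(1): (2, 6) facing E
uniquely the one of 100 2-step routes that fits.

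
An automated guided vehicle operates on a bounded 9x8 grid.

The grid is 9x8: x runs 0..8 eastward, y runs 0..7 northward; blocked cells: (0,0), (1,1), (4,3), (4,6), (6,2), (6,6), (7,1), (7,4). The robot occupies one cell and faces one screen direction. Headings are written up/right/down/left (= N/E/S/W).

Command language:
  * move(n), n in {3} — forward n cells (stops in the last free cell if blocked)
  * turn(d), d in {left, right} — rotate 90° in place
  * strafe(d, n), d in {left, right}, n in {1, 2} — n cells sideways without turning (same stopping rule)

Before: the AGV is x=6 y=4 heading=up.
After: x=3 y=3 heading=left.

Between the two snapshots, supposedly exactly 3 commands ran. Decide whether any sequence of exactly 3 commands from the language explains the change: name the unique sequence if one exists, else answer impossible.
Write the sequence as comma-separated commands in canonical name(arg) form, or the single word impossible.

key: running strafe(left, 1) before turn(left) would end elsewhere — order is forced
from: x=6 y=4 heading=up
step 1 (turn(left)): x=6 y=4 heading=left
step 2 (move(3)): x=3 y=4 heading=left
step 3 (strafe(left, 1)): x=3 y=3 heading=left
uniquely the one of 343 3-step routes that fits.

turn(left), move(3), strafe(left, 1)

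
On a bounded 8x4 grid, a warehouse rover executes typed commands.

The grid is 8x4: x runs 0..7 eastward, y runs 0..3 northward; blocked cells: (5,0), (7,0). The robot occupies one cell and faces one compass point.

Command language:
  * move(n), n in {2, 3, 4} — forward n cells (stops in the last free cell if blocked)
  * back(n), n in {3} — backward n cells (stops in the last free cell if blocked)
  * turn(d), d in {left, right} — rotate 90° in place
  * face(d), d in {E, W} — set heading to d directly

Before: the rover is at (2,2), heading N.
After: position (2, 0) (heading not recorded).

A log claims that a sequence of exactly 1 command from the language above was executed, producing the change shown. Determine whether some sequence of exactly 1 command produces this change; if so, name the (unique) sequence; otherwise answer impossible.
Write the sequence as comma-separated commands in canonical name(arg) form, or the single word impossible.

back(3)

key: back(3) runs into the grid edge before its full distance
begin: at (2,2), heading N
1. back(3) → at (2,0), heading N
all 8 alternatives checked — unique.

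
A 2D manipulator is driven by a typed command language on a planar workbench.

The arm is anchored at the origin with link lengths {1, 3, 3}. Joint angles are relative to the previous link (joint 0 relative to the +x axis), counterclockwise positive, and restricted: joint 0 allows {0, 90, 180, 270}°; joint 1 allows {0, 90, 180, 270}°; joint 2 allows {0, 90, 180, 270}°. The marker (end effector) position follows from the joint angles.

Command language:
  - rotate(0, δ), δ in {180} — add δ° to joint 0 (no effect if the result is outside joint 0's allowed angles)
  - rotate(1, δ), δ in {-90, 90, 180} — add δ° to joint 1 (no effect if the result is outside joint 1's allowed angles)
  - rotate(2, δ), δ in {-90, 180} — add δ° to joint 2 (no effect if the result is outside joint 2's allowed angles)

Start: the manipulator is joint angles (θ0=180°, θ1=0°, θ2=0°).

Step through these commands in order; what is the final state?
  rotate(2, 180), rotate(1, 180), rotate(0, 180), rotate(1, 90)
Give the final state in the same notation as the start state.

joint angles (θ0=0°, θ1=270°, θ2=180°)

initial: joint angles (θ0=180°, θ1=0°, θ2=0°)
1. rotate(2, 180) → joint angles (θ0=180°, θ1=0°, θ2=180°)
2. rotate(1, 180) → joint angles (θ0=180°, θ1=180°, θ2=180°)
3. rotate(0, 180) → joint angles (θ0=0°, θ1=180°, θ2=180°)
4. rotate(1, 90) → joint angles (θ0=0°, θ1=270°, θ2=180°)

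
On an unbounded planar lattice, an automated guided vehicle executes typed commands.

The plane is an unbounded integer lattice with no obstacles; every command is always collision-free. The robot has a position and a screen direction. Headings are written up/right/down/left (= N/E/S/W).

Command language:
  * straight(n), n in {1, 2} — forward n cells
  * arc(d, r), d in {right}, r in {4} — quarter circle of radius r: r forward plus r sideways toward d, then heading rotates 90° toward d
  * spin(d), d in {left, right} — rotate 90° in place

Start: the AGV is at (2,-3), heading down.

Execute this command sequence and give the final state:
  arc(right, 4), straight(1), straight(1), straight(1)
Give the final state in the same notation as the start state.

initial: at (2,-3), heading down
1. arc(right, 4) → at (-2,-7), heading left
2. straight(1) → at (-3,-7), heading left
3. straight(1) → at (-4,-7), heading left
4. straight(1) → at (-5,-7), heading left

at (-5,-7), heading left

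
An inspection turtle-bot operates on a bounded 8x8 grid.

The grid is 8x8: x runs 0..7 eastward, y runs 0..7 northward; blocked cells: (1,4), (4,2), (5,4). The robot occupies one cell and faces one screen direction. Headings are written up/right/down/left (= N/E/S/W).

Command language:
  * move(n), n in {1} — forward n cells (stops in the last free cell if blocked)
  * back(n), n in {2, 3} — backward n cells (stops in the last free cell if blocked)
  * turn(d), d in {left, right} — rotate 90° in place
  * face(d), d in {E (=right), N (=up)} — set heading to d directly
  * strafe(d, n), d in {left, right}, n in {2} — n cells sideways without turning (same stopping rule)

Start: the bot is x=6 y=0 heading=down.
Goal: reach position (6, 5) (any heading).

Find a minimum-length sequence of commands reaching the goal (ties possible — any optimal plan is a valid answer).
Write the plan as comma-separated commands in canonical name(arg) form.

back(2), back(3)

initial: x=6 y=0 heading=down
t=1 back(2) ⇒ x=6 y=2 heading=down
t=2 back(3) ⇒ x=6 y=5 heading=down
shorter routes all fall short; 2 is best.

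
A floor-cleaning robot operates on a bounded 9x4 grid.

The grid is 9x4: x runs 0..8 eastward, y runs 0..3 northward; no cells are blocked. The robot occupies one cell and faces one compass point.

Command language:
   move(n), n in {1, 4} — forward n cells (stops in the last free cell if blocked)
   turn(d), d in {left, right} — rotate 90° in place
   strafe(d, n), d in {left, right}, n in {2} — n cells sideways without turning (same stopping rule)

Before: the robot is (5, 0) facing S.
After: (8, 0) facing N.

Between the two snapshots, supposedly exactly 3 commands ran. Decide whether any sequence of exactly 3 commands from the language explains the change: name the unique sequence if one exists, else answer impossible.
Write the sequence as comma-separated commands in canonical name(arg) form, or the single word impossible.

turn(left), move(4), turn(left)

key: cell and facing (now N) both changed — the 3 commands mix motion and turning
t0: (5, 0) facing S
t=1 turn(left) ⇒ (5, 0) facing E
t=2 move(4) ⇒ (8, 0) facing E
t=3 turn(left) ⇒ (8, 0) facing N
uniquely the one of 216 3-step routes that fits.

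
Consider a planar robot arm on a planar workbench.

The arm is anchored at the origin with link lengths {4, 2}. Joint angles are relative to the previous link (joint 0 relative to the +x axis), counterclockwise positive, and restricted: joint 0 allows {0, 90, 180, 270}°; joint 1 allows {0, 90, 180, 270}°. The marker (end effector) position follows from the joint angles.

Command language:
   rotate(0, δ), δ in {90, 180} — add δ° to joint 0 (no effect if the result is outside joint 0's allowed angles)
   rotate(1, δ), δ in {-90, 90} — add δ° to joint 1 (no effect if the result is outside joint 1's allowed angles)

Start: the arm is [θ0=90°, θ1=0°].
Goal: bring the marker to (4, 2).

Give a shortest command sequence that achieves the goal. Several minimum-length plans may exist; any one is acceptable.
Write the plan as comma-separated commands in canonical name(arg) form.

start: [θ0=90°, θ1=0°]
t=1 rotate(0, 180) ⇒ [θ0=270°, θ1=0°]
t=2 rotate(1, 90) ⇒ [θ0=270°, θ1=90°]
t=3 rotate(0, 90) ⇒ [θ0=0°, θ1=90°]
no 2-step plan works, so 3 is optimal.

rotate(0, 180), rotate(1, 90), rotate(0, 90)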